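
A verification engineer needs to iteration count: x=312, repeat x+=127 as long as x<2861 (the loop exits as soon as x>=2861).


Step 1: x goes from 312 toward 2861 by 127; the body runs while x<2861, so iterations = ceil((bound-start)/step)
Step 2: Distance=2549
Step 3: ceil(2549/127)=21

21


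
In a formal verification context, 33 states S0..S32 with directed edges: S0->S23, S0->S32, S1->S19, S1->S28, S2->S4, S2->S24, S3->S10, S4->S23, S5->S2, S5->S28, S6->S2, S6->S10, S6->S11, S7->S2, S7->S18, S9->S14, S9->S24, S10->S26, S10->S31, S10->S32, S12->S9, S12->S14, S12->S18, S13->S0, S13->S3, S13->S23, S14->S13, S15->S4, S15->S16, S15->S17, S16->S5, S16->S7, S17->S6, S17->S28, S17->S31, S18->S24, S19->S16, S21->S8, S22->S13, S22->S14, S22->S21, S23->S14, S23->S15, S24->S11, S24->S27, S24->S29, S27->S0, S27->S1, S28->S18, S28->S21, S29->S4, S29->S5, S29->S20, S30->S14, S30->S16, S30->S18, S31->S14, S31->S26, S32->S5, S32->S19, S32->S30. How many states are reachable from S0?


BFS from S0:
  layer 0: {S0}
  layer 1: {S23, S32}
  layer 2: {S5, S14, S15, S19, S30}
  layer 3: {S2, S4, S13, S16, S17, S18, S28}
  layer 4: {S3, S6, S7, S21, S24, S31}
  layer 5: {S8, S10, S11, S26, S27, S29}
  layer 6: {S1, S20}
Reachable set: {S0, S1, S2, S3, S4, S5, S6, S7, S8, S10, S11, S13, S14, S15, S16, S17, S18, S19, S20, S21, S23, S24, S26, S27, S28, S29, S30, S31, S32}
Count = 29

29


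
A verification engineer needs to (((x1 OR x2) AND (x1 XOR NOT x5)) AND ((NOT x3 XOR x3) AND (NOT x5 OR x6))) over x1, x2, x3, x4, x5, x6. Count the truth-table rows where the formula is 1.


Formula: (((x1 OR x2) AND (x1 XOR NOT x5)) AND ((NOT x3 XOR x3) AND (NOT x5 OR x6))) over 6 vars (64 rows)
Evaluate each row (x1, x2, x3, x4, x5, x6 as bits, MSB first):
  row 0 [000000]: (((0 OR 0) AND (0 XOR NOT 0)) AND ((NOT 0 XOR 0) AND (NOT 0 OR 0))) -> 0
  row 1 [000001]: (((0 OR 0) AND (0 XOR NOT 0)) AND ((NOT 0 XOR 0) AND (NOT 0 OR 1))) -> 0
  row 2 [000010]: (((0 OR 0) AND (0 XOR NOT 1)) AND ((NOT 0 XOR 0) AND (NOT 1 OR 0))) -> 0
  row 3 [000011]: (((0 OR 0) AND (0 XOR NOT 1)) AND ((NOT 0 XOR 0) AND (NOT 1 OR 1))) -> 0
  row 4 [000100]: (((0 OR 0) AND (0 XOR NOT 0)) AND ((NOT 0 XOR 0) AND (NOT 0 OR 0))) -> 0
  (every remaining row is evaluated the same way; all 64 results are listed next)
Full result column, 8 rows per line (x1,x2,x3 fixed per line; x4,x5,x6 runs 000..111 left to right):
  rows 0-7 [x1,x2,x3=000]: 00000000  (ones: 0)
  rows 8-15 [x1,x2,x3=001]: 00000000  (ones: 0)
  rows 16-23 [x1,x2,x3=010]: 11001100  (ones: 4)
  rows 24-31 [x1,x2,x3=011]: 11001100  (ones: 4)
  rows 32-39 [x1,x2,x3=100]: 00010001  (ones: 2)
  rows 40-47 [x1,x2,x3=101]: 00010001  (ones: 2)
  rows 48-55 [x1,x2,x3=110]: 00010001  (ones: 2)
  rows 56-63 [x1,x2,x3=111]: 00010001  (ones: 2)
Count of 1-rows = 0+0+4+4+2+2+2+2 = 16

16


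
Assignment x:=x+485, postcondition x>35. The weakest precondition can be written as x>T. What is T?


Formula: wp(x:=E, P) = P[E/x] (substitute E for x in postcondition)
Step 1: Postcondition: x>35
Step 2: Substitute x+485 for x: x+485>35
Step 3: Solve for x: x > 35-485 = -450

-450


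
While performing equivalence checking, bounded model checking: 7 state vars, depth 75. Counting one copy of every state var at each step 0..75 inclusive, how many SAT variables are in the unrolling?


BMC unrolls to depth k, creating one copy of each state var for steps 0..k.
Step count = 75 + 1 = 76 (steps 0 through 75)
Vars per step = 7
Total = 7 * 76 = 532

532


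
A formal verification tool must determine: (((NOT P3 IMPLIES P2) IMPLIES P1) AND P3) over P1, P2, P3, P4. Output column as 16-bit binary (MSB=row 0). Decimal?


Formula: (((NOT P3 IMPLIES P2) IMPLIES P1) AND P3) over P1, P2, P3, P4 (16 rows)
Evaluate each row (bits = P1,P2,P3,P4, MSB first):
  row 0 [0000]: (((NOT 0 IMPLIES 0) IMPLIES 0) AND 0) -> 0
  row 1 [0001]: (((NOT 0 IMPLIES 0) IMPLIES 0) AND 0) -> 0
  row 2 [0010]: (((NOT 1 IMPLIES 0) IMPLIES 0) AND 1) -> 0
  row 3 [0011]: (((NOT 1 IMPLIES 0) IMPLIES 0) AND 1) -> 0
  row 4 [0100]: (((NOT 0 IMPLIES 1) IMPLIES 0) AND 0) -> 0
  row 5 [0101]: (((NOT 0 IMPLIES 1) IMPLIES 0) AND 0) -> 0
  row 6 [0110]: (((NOT 1 IMPLIES 1) IMPLIES 0) AND 1) -> 0
  row 7 [0111]: (((NOT 1 IMPLIES 1) IMPLIES 0) AND 1) -> 0
  row 8 [1000]: (((NOT 0 IMPLIES 0) IMPLIES 1) AND 0) -> 0
  row 9 [1001]: (((NOT 0 IMPLIES 0) IMPLIES 1) AND 0) -> 0
  row 10 [1010]: (((NOT 1 IMPLIES 0) IMPLIES 1) AND 1) -> 1
  row 11 [1011]: (((NOT 1 IMPLIES 0) IMPLIES 1) AND 1) -> 1
  row 12 [1100]: (((NOT 0 IMPLIES 1) IMPLIES 1) AND 0) -> 0
  row 13 [1101]: (((NOT 0 IMPLIES 1) IMPLIES 1) AND 0) -> 0
  row 14 [1110]: (((NOT 1 IMPLIES 1) IMPLIES 1) AND 1) -> 1
  row 15 [1111]: (((NOT 1 IMPLIES 1) IMPLIES 1) AND 1) -> 1
Full result column, 4 rows per line (P1,P2 fixed per line; P3,P4 runs 00..11 left to right):
  rows 0-3 [P1,P2=00]: 0000  = hex 0
  rows 4-7 [P1,P2=01]: 0000  = hex 0
  rows 8-11 [P1,P2=10]: 0011  = hex 3
  rows 12-15 [P1,P2=11]: 0011  = hex 3
Output column (row 0 .. row 15) = 0000000000110011
Output column grouped in 4s = 0000 0000 0011 0011 = 0x0033
Convert to decimal digit by digit (value = value*16 + digit):
  0 -> 0
  0*16 + 0 = 0
  0*16 + 3 = 3
  3*16 + 3 = 51
Decimal = 51

51


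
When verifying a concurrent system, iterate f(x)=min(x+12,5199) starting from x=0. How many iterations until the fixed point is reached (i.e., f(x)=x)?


Step 1: x=0, cap=5199, increment=12
Step 2: x grows by 12 each step until capped at 5199; fixed point is x=5199
Step 3: iterations = ceil(5199/12) = 434

434


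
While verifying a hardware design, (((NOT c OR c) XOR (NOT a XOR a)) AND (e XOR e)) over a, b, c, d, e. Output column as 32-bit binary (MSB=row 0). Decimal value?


Formula: (((NOT c OR c) XOR (NOT a XOR a)) AND (e XOR e)) over a, b, c, d, e (32 rows)
Evaluate each row (bits = a,b,c,d,e, MSB first):
  row 0 [00000]: (((NOT 0 OR 0) XOR (NOT 0 XOR 0)) AND (0 XOR 0)) -> 0
  row 1 [00001]: (((NOT 0 OR 0) XOR (NOT 0 XOR 0)) AND (1 XOR 1)) -> 0
  row 2 [00010]: (((NOT 0 OR 0) XOR (NOT 0 XOR 0)) AND (0 XOR 0)) -> 0
  row 3 [00011]: (((NOT 0 OR 0) XOR (NOT 0 XOR 0)) AND (1 XOR 1)) -> 0
  row 4 [00100]: (((NOT 1 OR 1) XOR (NOT 0 XOR 0)) AND (0 XOR 0)) -> 0
  row 5 [00101]: (((NOT 1 OR 1) XOR (NOT 0 XOR 0)) AND (1 XOR 1)) -> 0
  row 6 [00110]: (((NOT 1 OR 1) XOR (NOT 0 XOR 0)) AND (0 XOR 0)) -> 0
  row 7 [00111]: (((NOT 1 OR 1) XOR (NOT 0 XOR 0)) AND (1 XOR 1)) -> 0
  row 8 [01000]: (((NOT 0 OR 0) XOR (NOT 0 XOR 0)) AND (0 XOR 0)) -> 0
  row 9 [01001]: (((NOT 0 OR 0) XOR (NOT 0 XOR 0)) AND (1 XOR 1)) -> 0
  row 10 [01010]: (((NOT 0 OR 0) XOR (NOT 0 XOR 0)) AND (0 XOR 0)) -> 0
  row 11 [01011]: (((NOT 0 OR 0) XOR (NOT 0 XOR 0)) AND (1 XOR 1)) -> 0
  row 12 [01100]: (((NOT 1 OR 1) XOR (NOT 0 XOR 0)) AND (0 XOR 0)) -> 0
  row 13 [01101]: (((NOT 1 OR 1) XOR (NOT 0 XOR 0)) AND (1 XOR 1)) -> 0
  row 14 [01110]: (((NOT 1 OR 1) XOR (NOT 0 XOR 0)) AND (0 XOR 0)) -> 0
  row 15 [01111]: (((NOT 1 OR 1) XOR (NOT 0 XOR 0)) AND (1 XOR 1)) -> 0
  row 16 [10000]: (((NOT 0 OR 0) XOR (NOT 1 XOR 1)) AND (0 XOR 0)) -> 0
  row 17 [10001]: (((NOT 0 OR 0) XOR (NOT 1 XOR 1)) AND (1 XOR 1)) -> 0
  row 18 [10010]: (((NOT 0 OR 0) XOR (NOT 1 XOR 1)) AND (0 XOR 0)) -> 0
  row 19 [10011]: (((NOT 0 OR 0) XOR (NOT 1 XOR 1)) AND (1 XOR 1)) -> 0
  row 20 [10100]: (((NOT 1 OR 1) XOR (NOT 1 XOR 1)) AND (0 XOR 0)) -> 0
  row 21 [10101]: (((NOT 1 OR 1) XOR (NOT 1 XOR 1)) AND (1 XOR 1)) -> 0
  row 22 [10110]: (((NOT 1 OR 1) XOR (NOT 1 XOR 1)) AND (0 XOR 0)) -> 0
  row 23 [10111]: (((NOT 1 OR 1) XOR (NOT 1 XOR 1)) AND (1 XOR 1)) -> 0
  row 24 [11000]: (((NOT 0 OR 0) XOR (NOT 1 XOR 1)) AND (0 XOR 0)) -> 0
  row 25 [11001]: (((NOT 0 OR 0) XOR (NOT 1 XOR 1)) AND (1 XOR 1)) -> 0
  row 26 [11010]: (((NOT 0 OR 0) XOR (NOT 1 XOR 1)) AND (0 XOR 0)) -> 0
  row 27 [11011]: (((NOT 0 OR 0) XOR (NOT 1 XOR 1)) AND (1 XOR 1)) -> 0
  row 28 [11100]: (((NOT 1 OR 1) XOR (NOT 1 XOR 1)) AND (0 XOR 0)) -> 0
  row 29 [11101]: (((NOT 1 OR 1) XOR (NOT 1 XOR 1)) AND (1 XOR 1)) -> 0
  row 30 [11110]: (((NOT 1 OR 1) XOR (NOT 1 XOR 1)) AND (0 XOR 0)) -> 0
  row 31 [11111]: (((NOT 1 OR 1) XOR (NOT 1 XOR 1)) AND (1 XOR 1)) -> 0
Full result column, 4 rows per line (a,b,c fixed per line; d,e runs 00..11 left to right):
  rows 0-3 [a,b,c=000]: 0000  = hex 0
  rows 4-7 [a,b,c=001]: 0000  = hex 0
  rows 8-11 [a,b,c=010]: 0000  = hex 0
  rows 12-15 [a,b,c=011]: 0000  = hex 0
  rows 16-19 [a,b,c=100]: 0000  = hex 0
  rows 20-23 [a,b,c=101]: 0000  = hex 0
  rows 24-27 [a,b,c=110]: 0000  = hex 0
  rows 28-31 [a,b,c=111]: 0000  = hex 0
Output column (row 0 .. row 31) = 00000000000000000000000000000000
Output column grouped in 4s = 0000 0000 0000 0000 0000 0000 0000 0000 = 0x00000000
Convert to decimal digit by digit (value = value*16 + digit):
  0 -> 0
  0*16 + 0 = 0
  0*16 + 0 = 0
  0*16 + 0 = 0
  0*16 + 0 = 0
  0*16 + 0 = 0
  0*16 + 0 = 0
  0*16 + 0 = 0
Decimal = 0

0


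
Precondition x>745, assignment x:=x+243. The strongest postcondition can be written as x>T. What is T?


Formula: sp(P, x:=E) = exists old_x. (x = E[old_x/x]) AND P[old_x/x] (old_x is the value of x before the assignment; eliminate old_x by solving x = E[old_x/x] for old_x)
Step 1: Precondition P: x>745, i.e. old_x > 745
Step 2: Assignment gives x = old_x + 243, so old_x = x - 243
Step 3: Substitute into P: x - 243 > 745
Step 4: Simplify: x > 745+243 = 988

988


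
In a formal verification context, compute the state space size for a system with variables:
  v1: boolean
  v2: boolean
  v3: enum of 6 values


State space = product of domain sizes of all variables.
Domain sizes:
  v1 (boolean): 2
  v2 (boolean): 2
  v3 (enum of 6 values): 6
Product = 2 * 2 * 6 = 24

24


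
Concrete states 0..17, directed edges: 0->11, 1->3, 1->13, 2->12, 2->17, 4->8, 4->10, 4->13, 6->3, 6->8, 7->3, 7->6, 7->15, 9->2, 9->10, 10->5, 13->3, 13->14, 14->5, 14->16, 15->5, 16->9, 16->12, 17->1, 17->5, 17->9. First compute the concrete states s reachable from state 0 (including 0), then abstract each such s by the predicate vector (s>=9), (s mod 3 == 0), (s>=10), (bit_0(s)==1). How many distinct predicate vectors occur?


BFS from 0:
Concrete reachable: {0, 11}
Abstract via predicates (s>=9), (s mod 3 == 0), (s>=10), (bit_0(s)==1):
  (0,1,0,0) <- {0}
  (1,0,1,1) <- {11}
Distinct abstract states = 2

2


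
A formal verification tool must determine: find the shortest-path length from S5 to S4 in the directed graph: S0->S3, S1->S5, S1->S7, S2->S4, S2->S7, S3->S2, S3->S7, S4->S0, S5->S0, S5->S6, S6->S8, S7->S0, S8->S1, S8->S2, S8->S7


BFS layer-by-layer from S5:
  dist 0: {S5}
  dist 1: {S0, S6}
  dist 2: {S3, S8}
  dist 3: {S1, S2, S7}
  dist 4: {S4}
  -> S4 reached at distance 4
Shortest path length = 4

4


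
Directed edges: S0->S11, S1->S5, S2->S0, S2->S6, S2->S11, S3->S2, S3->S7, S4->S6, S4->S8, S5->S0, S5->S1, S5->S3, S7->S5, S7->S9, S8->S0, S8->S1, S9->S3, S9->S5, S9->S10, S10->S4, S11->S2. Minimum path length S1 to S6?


BFS layer-by-layer from S1:
  dist 0: {S1}
  dist 1: {S5}
  dist 2: {S0, S3}
  dist 3: {S2, S7, S11}
  dist 4: {S6, S9}
  -> S6 reached at distance 4
Shortest path length = 4

4


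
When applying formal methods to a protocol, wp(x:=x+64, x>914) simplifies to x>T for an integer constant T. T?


Formula: wp(x:=E, P) = P[E/x] (substitute E for x in postcondition)
Step 1: Postcondition: x>914
Step 2: Substitute x+64 for x: x+64>914
Step 3: Solve for x: x > 914-64 = 850

850


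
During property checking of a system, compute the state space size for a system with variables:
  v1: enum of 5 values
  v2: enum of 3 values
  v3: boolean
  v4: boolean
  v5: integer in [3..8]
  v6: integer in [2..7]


State space = product of domain sizes of all variables.
Domain sizes:
  v1 (enum of 5 values): 5
  v2 (enum of 3 values): 3
  v3 (boolean): 2
  v4 (boolean): 2
  v5 (integer in [3..8]): 6
  v6 (integer in [2..7]): 6
Product = 5 * 3 * 2 * 2 * 6 * 6 = 2160

2160


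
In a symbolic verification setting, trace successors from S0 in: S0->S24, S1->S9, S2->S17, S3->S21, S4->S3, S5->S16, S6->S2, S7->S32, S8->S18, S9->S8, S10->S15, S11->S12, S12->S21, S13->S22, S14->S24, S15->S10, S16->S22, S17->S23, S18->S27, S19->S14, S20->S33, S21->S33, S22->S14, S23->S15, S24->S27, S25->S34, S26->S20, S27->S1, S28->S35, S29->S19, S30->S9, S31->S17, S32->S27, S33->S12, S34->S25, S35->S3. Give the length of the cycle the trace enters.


Trace from S0 until a state repeats:
  S0 -> S24 -> S27 -> S1 -> S9 -> S8 -> S18 -> S27
S27 first seen at step 2, revisited at step 7.
Cycle length = 7 - 2 = 5

5


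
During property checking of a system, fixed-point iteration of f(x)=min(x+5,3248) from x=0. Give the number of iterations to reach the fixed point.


Step 1: x=0, cap=3248, increment=5
Step 2: x grows by 5 each step until capped at 3248; fixed point is x=3248
Step 3: iterations = ceil(3248/5) = 650

650


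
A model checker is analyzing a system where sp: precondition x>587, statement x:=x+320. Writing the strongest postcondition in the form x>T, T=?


Formula: sp(P, x:=E) = exists old_x. (x = E[old_x/x]) AND P[old_x/x] (old_x is the value of x before the assignment; eliminate old_x by solving x = E[old_x/x] for old_x)
Step 1: Precondition P: x>587, i.e. old_x > 587
Step 2: Assignment gives x = old_x + 320, so old_x = x - 320
Step 3: Substitute into P: x - 320 > 587
Step 4: Simplify: x > 587+320 = 907

907


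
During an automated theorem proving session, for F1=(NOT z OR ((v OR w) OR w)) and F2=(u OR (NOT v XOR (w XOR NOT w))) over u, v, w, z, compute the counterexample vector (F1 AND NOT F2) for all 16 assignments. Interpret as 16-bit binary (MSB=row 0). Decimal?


F1 = (NOT z OR ((v OR w) OR w))
F2 = (u OR (NOT v XOR (w XOR NOT w)))
Counterexample to F1=>F2 is where F1=1 and F2=0.
Evaluate each row (bits = u,v,w,z, MSB first):
  row 0 [0000]: F1=1 F2=0 -> F1&~F2 -> 1
  row 1 [0001]: F1=0 F2=0 -> F1&~F2 -> 0
  row 2 [0010]: F1=1 F2=0 -> F1&~F2 -> 1
  row 3 [0011]: F1=1 F2=0 -> F1&~F2 -> 1
  row 4 [0100]: F1=1 F2=1 -> F1&~F2 -> 0
  row 5 [0101]: F1=1 F2=1 -> F1&~F2 -> 0
  row 6 [0110]: F1=1 F2=1 -> F1&~F2 -> 0
  row 7 [0111]: F1=1 F2=1 -> F1&~F2 -> 0
  row 8 [1000]: F1=1 F2=1 -> F1&~F2 -> 0
  row 9 [1001]: F1=0 F2=1 -> F1&~F2 -> 0
  row 10 [1010]: F1=1 F2=1 -> F1&~F2 -> 0
  row 11 [1011]: F1=1 F2=1 -> F1&~F2 -> 0
  row 12 [1100]: F1=1 F2=1 -> F1&~F2 -> 0
  row 13 [1101]: F1=1 F2=1 -> F1&~F2 -> 0
  row 14 [1110]: F1=1 F2=1 -> F1&~F2 -> 0
  row 15 [1111]: F1=1 F2=1 -> F1&~F2 -> 0
Full result column, 4 rows per line (u,v fixed per line; w,z runs 00..11 left to right):
  rows 0-3 [u,v=00]: 1011  = hex B
  rows 4-7 [u,v=01]: 0000  = hex 0
  rows 8-11 [u,v=10]: 0000  = hex 0
  rows 12-15 [u,v=11]: 0000  = hex 0
Counterexample vector (row 0 .. row 15) = 1011000000000000
Output column grouped in 4s = 1011 0000 0000 0000 = 0xB000
Convert to decimal digit by digit (value = value*16 + digit):
  B -> 11
  11*16 + 0 = 176
  176*16 + 0 = 2816
  2816*16 + 0 = 45056
Decimal = 45056

45056


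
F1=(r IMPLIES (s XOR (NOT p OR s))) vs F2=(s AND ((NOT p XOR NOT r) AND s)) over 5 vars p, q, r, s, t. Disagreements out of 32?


F1 = (r IMPLIES (s XOR (NOT p OR s)))
F2 = (s AND ((NOT p XOR NOT r) AND s))
Evaluate both on each of 32 rows (bits = p,q,r,s,t):
  row 0 [00000]: F1=1 F2=0 (differ) -> 1
  row 1 [00001]: F1=1 F2=0 (differ) -> 1
  row 2 [00010]: F1=1 F2=0 (differ) -> 1
  row 3 [00011]: F1=1 F2=0 (differ) -> 1
  row 4 [00100]: F1=1 F2=0 (differ) -> 1
  row 5 [00101]: F1=1 F2=0 (differ) -> 1
  row 6 [00110]: F1=0 F2=1 (differ) -> 1
  row 7 [00111]: F1=0 F2=1 (differ) -> 1
  row 8 [01000]: F1=1 F2=0 (differ) -> 1
  row 9 [01001]: F1=1 F2=0 (differ) -> 1
  row 10 [01010]: F1=1 F2=0 (differ) -> 1
  row 11 [01011]: F1=1 F2=0 (differ) -> 1
  row 12 [01100]: F1=1 F2=0 (differ) -> 1
  row 13 [01101]: F1=1 F2=0 (differ) -> 1
  row 14 [01110]: F1=0 F2=1 (differ) -> 1
  row 15 [01111]: F1=0 F2=1 (differ) -> 1
  row 16 [10000]: F1=1 F2=0 (differ) -> 1
  row 17 [10001]: F1=1 F2=0 (differ) -> 1
  row 18 [10010]: F1=1 F2=1 -> 0
  row 19 [10011]: F1=1 F2=1 -> 0
  row 20 [10100]: F1=0 F2=0 -> 0
  row 21 [10101]: F1=0 F2=0 -> 0
  row 22 [10110]: F1=0 F2=0 -> 0
  row 23 [10111]: F1=0 F2=0 -> 0
  row 24 [11000]: F1=1 F2=0 (differ) -> 1
  row 25 [11001]: F1=1 F2=0 (differ) -> 1
  row 26 [11010]: F1=1 F2=1 -> 0
  row 27 [11011]: F1=1 F2=1 -> 0
  row 28 [11100]: F1=0 F2=0 -> 0
  row 29 [11101]: F1=0 F2=0 -> 0
  row 30 [11110]: F1=0 F2=0 -> 0
  row 31 [11111]: F1=0 F2=0 -> 0
Full result column, 8 rows per line (p,q fixed per line; r,s,t runs 000..111 left to right):
  rows 0-7 [p,q=00]: 11111111  (ones: 8)
  rows 8-15 [p,q=01]: 11111111  (ones: 8)
  rows 16-23 [p,q=10]: 11000000  (ones: 2)
  rows 24-31 [p,q=11]: 11000000  (ones: 2)
Disagreements = 8+8+2+2 = 20

20


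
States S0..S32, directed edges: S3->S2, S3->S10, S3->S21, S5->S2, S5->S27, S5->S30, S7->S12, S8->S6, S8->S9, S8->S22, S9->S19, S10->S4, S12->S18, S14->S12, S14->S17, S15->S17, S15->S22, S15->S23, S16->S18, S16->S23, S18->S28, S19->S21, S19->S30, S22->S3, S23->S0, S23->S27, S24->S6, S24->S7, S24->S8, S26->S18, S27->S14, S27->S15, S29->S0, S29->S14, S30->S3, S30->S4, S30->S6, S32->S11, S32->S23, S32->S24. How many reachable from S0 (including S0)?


BFS from S0:
  layer 0: {S0}
Reachable set: {S0}
Count = 1

1


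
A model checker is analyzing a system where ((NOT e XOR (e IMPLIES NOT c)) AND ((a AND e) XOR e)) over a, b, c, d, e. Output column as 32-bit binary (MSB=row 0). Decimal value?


Formula: ((NOT e XOR (e IMPLIES NOT c)) AND ((a AND e) XOR e)) over a, b, c, d, e (32 rows)
Evaluate each row (bits = a,b,c,d,e, MSB first):
  row 0 [00000]: ((NOT 0 XOR (0 IMPLIES NOT 0)) AND ((0 AND 0) XOR 0)) -> 0
  row 1 [00001]: ((NOT 1 XOR (1 IMPLIES NOT 0)) AND ((0 AND 1) XOR 1)) -> 1
  row 2 [00010]: ((NOT 0 XOR (0 IMPLIES NOT 0)) AND ((0 AND 0) XOR 0)) -> 0
  row 3 [00011]: ((NOT 1 XOR (1 IMPLIES NOT 0)) AND ((0 AND 1) XOR 1)) -> 1
  row 4 [00100]: ((NOT 0 XOR (0 IMPLIES NOT 1)) AND ((0 AND 0) XOR 0)) -> 0
  row 5 [00101]: ((NOT 1 XOR (1 IMPLIES NOT 1)) AND ((0 AND 1) XOR 1)) -> 0
  row 6 [00110]: ((NOT 0 XOR (0 IMPLIES NOT 1)) AND ((0 AND 0) XOR 0)) -> 0
  row 7 [00111]: ((NOT 1 XOR (1 IMPLIES NOT 1)) AND ((0 AND 1) XOR 1)) -> 0
  row 8 [01000]: ((NOT 0 XOR (0 IMPLIES NOT 0)) AND ((0 AND 0) XOR 0)) -> 0
  row 9 [01001]: ((NOT 1 XOR (1 IMPLIES NOT 0)) AND ((0 AND 1) XOR 1)) -> 1
  row 10 [01010]: ((NOT 0 XOR (0 IMPLIES NOT 0)) AND ((0 AND 0) XOR 0)) -> 0
  row 11 [01011]: ((NOT 1 XOR (1 IMPLIES NOT 0)) AND ((0 AND 1) XOR 1)) -> 1
  row 12 [01100]: ((NOT 0 XOR (0 IMPLIES NOT 1)) AND ((0 AND 0) XOR 0)) -> 0
  row 13 [01101]: ((NOT 1 XOR (1 IMPLIES NOT 1)) AND ((0 AND 1) XOR 1)) -> 0
  row 14 [01110]: ((NOT 0 XOR (0 IMPLIES NOT 1)) AND ((0 AND 0) XOR 0)) -> 0
  row 15 [01111]: ((NOT 1 XOR (1 IMPLIES NOT 1)) AND ((0 AND 1) XOR 1)) -> 0
  row 16 [10000]: ((NOT 0 XOR (0 IMPLIES NOT 0)) AND ((1 AND 0) XOR 0)) -> 0
  row 17 [10001]: ((NOT 1 XOR (1 IMPLIES NOT 0)) AND ((1 AND 1) XOR 1)) -> 0
  row 18 [10010]: ((NOT 0 XOR (0 IMPLIES NOT 0)) AND ((1 AND 0) XOR 0)) -> 0
  row 19 [10011]: ((NOT 1 XOR (1 IMPLIES NOT 0)) AND ((1 AND 1) XOR 1)) -> 0
  row 20 [10100]: ((NOT 0 XOR (0 IMPLIES NOT 1)) AND ((1 AND 0) XOR 0)) -> 0
  row 21 [10101]: ((NOT 1 XOR (1 IMPLIES NOT 1)) AND ((1 AND 1) XOR 1)) -> 0
  row 22 [10110]: ((NOT 0 XOR (0 IMPLIES NOT 1)) AND ((1 AND 0) XOR 0)) -> 0
  row 23 [10111]: ((NOT 1 XOR (1 IMPLIES NOT 1)) AND ((1 AND 1) XOR 1)) -> 0
  row 24 [11000]: ((NOT 0 XOR (0 IMPLIES NOT 0)) AND ((1 AND 0) XOR 0)) -> 0
  row 25 [11001]: ((NOT 1 XOR (1 IMPLIES NOT 0)) AND ((1 AND 1) XOR 1)) -> 0
  row 26 [11010]: ((NOT 0 XOR (0 IMPLIES NOT 0)) AND ((1 AND 0) XOR 0)) -> 0
  row 27 [11011]: ((NOT 1 XOR (1 IMPLIES NOT 0)) AND ((1 AND 1) XOR 1)) -> 0
  row 28 [11100]: ((NOT 0 XOR (0 IMPLIES NOT 1)) AND ((1 AND 0) XOR 0)) -> 0
  row 29 [11101]: ((NOT 1 XOR (1 IMPLIES NOT 1)) AND ((1 AND 1) XOR 1)) -> 0
  row 30 [11110]: ((NOT 0 XOR (0 IMPLIES NOT 1)) AND ((1 AND 0) XOR 0)) -> 0
  row 31 [11111]: ((NOT 1 XOR (1 IMPLIES NOT 1)) AND ((1 AND 1) XOR 1)) -> 0
Full result column, 4 rows per line (a,b,c fixed per line; d,e runs 00..11 left to right):
  rows 0-3 [a,b,c=000]: 0101  = hex 5
  rows 4-7 [a,b,c=001]: 0000  = hex 0
  rows 8-11 [a,b,c=010]: 0101  = hex 5
  rows 12-15 [a,b,c=011]: 0000  = hex 0
  rows 16-19 [a,b,c=100]: 0000  = hex 0
  rows 20-23 [a,b,c=101]: 0000  = hex 0
  rows 24-27 [a,b,c=110]: 0000  = hex 0
  rows 28-31 [a,b,c=111]: 0000  = hex 0
Output column (row 0 .. row 31) = 01010000010100000000000000000000
Output column grouped in 4s = 0101 0000 0101 0000 0000 0000 0000 0000 = 0x50500000
Convert to decimal digit by digit (value = value*16 + digit):
  5 -> 5
  5*16 + 0 = 80
  80*16 + 5 = 1285
  1285*16 + 0 = 20560
  20560*16 + 0 = 328960
  328960*16 + 0 = 5263360
  5263360*16 + 0 = 84213760
  84213760*16 + 0 = 1347420160
Decimal = 1347420160

1347420160


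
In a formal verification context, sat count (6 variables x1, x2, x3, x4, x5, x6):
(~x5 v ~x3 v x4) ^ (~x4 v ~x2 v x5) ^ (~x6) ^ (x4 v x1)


CNF with 4 clauses over 6 vars (64 assignments).
An assignment satisfies CNF iff every clause has >=1 true literal.
Check each row (bits = x1,x2,x3,x4,x5,x6; clause T/F shown):
  row 0 [000000]: clauses=TTTF -> 0
  row 1 [000001]: clauses=TTFF -> 0
  row 2 [000010]: clauses=TTTF -> 0
  row 3 [000011]: clauses=TTFF -> 0
  row 4 [000100]: clauses=TTTT -> 1
  (every remaining row is evaluated the same way; all 64 results are listed next)
Full result column, 8 rows per line (x1,x2,x3 fixed per line; x4,x5,x6 runs 000..111 left to right):
  rows 0-7 [x1,x2,x3=000]: 00001010  (ones: 2)
  rows 8-15 [x1,x2,x3=001]: 00001010  (ones: 2)
  rows 16-23 [x1,x2,x3=010]: 00000010  (ones: 1)
  rows 24-31 [x1,x2,x3=011]: 00000010  (ones: 1)
  rows 32-39 [x1,x2,x3=100]: 10101010  (ones: 4)
  rows 40-47 [x1,x2,x3=101]: 10001010  (ones: 3)
  rows 48-55 [x1,x2,x3=110]: 10100010  (ones: 3)
  rows 56-63 [x1,x2,x3=111]: 10000010  (ones: 2)
Satisfying assignments = 2+2+1+1+4+3+3+2 = 18

18


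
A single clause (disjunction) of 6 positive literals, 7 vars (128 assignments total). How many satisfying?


Step 1: Total=2^7=128
Step 2: Unsat when all 6 false: 2^1=2
Step 3: Sat=128-2=126

126


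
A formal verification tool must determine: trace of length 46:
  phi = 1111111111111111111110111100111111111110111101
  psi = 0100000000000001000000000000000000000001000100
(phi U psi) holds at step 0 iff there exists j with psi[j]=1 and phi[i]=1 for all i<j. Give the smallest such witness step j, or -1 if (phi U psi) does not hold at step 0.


(phi U psi) at 0: need smallest j with psi[j]=1 and phi[i]=1 for all i in [0,j).
Scan from step 0:
  step 0: phi=1, psi=0 -> continue
  step 1: psi=1 and phi held for [0,1) -> witness found
Witness step = 1

1


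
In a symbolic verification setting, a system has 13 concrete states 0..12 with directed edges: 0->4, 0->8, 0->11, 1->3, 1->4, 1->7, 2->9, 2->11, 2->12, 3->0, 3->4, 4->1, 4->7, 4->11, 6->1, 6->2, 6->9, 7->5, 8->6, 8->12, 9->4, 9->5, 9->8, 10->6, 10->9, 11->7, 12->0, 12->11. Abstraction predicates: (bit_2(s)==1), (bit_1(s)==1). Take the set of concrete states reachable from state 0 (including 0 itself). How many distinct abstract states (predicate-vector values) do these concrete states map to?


BFS from 0:
Concrete reachable: {0, 1, 2, 3, 4, 5, 6, 7, 8, 9, 11, 12}
Abstract via predicates (bit_2(s)==1), (bit_1(s)==1):
  (0,0) <- {0, 1, 8, 9}
  (0,1) <- {2, 3, 11}
  (1,0) <- {4, 5, 12}
  (1,1) <- {6, 7}
Distinct abstract states = 4

4


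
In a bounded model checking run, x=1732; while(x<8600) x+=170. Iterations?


Step 1: x goes from 1732 toward 8600 by 170; the body runs while x<8600, so iterations = ceil((bound-start)/step)
Step 2: Distance=6868
Step 3: ceil(6868/170)=41

41


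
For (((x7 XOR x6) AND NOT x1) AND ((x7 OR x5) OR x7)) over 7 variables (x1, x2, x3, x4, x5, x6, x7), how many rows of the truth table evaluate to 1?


Formula: (((x7 XOR x6) AND NOT x1) AND ((x7 OR x5) OR x7)) over 7 vars (128 rows)
Evaluate each row (x1, x2, x3, x4, x5, x6, x7 as bits, MSB first):
  row 0 [0000000]: (((0 XOR 0) AND NOT 0) AND ((0 OR 0) OR 0)) -> 0
  row 1 [0000001]: (((1 XOR 0) AND NOT 0) AND ((1 OR 0) OR 1)) -> 1
  row 2 [0000010]: (((0 XOR 1) AND NOT 0) AND ((0 OR 0) OR 0)) -> 0
  row 3 [0000011]: (((1 XOR 1) AND NOT 0) AND ((1 OR 0) OR 1)) -> 0
  row 4 [0000100]: (((0 XOR 0) AND NOT 0) AND ((0 OR 1) OR 0)) -> 0
  (every remaining row is evaluated the same way; all 128 results are listed next)
Full result column, 8 rows per line (x1,x2,x3,x4 fixed per line; x5,x6,x7 runs 000..111 left to right):
  rows 0-7 [x1,x2,x3,x4=0000]: 01000110  (ones: 3)
  rows 8-15 [x1,x2,x3,x4=0001]: 01000110  (ones: 3)
  rows 16-23 [x1,x2,x3,x4=0010]: 01000110  (ones: 3)
  rows 24-31 [x1,x2,x3,x4=0011]: 01000110  (ones: 3)
  rows 32-39 [x1,x2,x3,x4=0100]: 01000110  (ones: 3)
  rows 40-47 [x1,x2,x3,x4=0101]: 01000110  (ones: 3)
  rows 48-55 [x1,x2,x3,x4=0110]: 01000110  (ones: 3)
  rows 56-63 [x1,x2,x3,x4=0111]: 01000110  (ones: 3)
  rows 64-71 [x1,x2,x3,x4=1000]: 00000000  (ones: 0)
  rows 72-79 [x1,x2,x3,x4=1001]: 00000000  (ones: 0)
  rows 80-87 [x1,x2,x3,x4=1010]: 00000000  (ones: 0)
  rows 88-95 [x1,x2,x3,x4=1011]: 00000000  (ones: 0)
  rows 96-103 [x1,x2,x3,x4=1100]: 00000000  (ones: 0)
  rows 104-111 [x1,x2,x3,x4=1101]: 00000000  (ones: 0)
  rows 112-119 [x1,x2,x3,x4=1110]: 00000000  (ones: 0)
  rows 120-127 [x1,x2,x3,x4=1111]: 00000000  (ones: 0)
Count of 1-rows = 3+3+3+3+3+3+3+3+0+0+0+0+0+0+0+0 = 24

24


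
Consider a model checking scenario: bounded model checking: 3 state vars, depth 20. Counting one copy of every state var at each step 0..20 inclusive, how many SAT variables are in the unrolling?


BMC unrolls to depth k, creating one copy of each state var for steps 0..k.
Step count = 20 + 1 = 21 (steps 0 through 20)
Vars per step = 3
Total = 3 * 21 = 63

63


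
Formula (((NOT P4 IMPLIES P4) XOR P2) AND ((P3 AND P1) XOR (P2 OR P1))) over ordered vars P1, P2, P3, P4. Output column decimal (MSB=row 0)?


Formula: (((NOT P4 IMPLIES P4) XOR P2) AND ((P3 AND P1) XOR (P2 OR P1))) over P1, P2, P3, P4 (16 rows)
Evaluate each row (bits = P1,P2,P3,P4, MSB first):
  row 0 [0000]: (((NOT 0 IMPLIES 0) XOR 0) AND ((0 AND 0) XOR (0 OR 0))) -> 0
  row 1 [0001]: (((NOT 1 IMPLIES 1) XOR 0) AND ((0 AND 0) XOR (0 OR 0))) -> 0
  row 2 [0010]: (((NOT 0 IMPLIES 0) XOR 0) AND ((1 AND 0) XOR (0 OR 0))) -> 0
  row 3 [0011]: (((NOT 1 IMPLIES 1) XOR 0) AND ((1 AND 0) XOR (0 OR 0))) -> 0
  row 4 [0100]: (((NOT 0 IMPLIES 0) XOR 1) AND ((0 AND 0) XOR (1 OR 0))) -> 1
  row 5 [0101]: (((NOT 1 IMPLIES 1) XOR 1) AND ((0 AND 0) XOR (1 OR 0))) -> 0
  row 6 [0110]: (((NOT 0 IMPLIES 0) XOR 1) AND ((1 AND 0) XOR (1 OR 0))) -> 1
  row 7 [0111]: (((NOT 1 IMPLIES 1) XOR 1) AND ((1 AND 0) XOR (1 OR 0))) -> 0
  row 8 [1000]: (((NOT 0 IMPLIES 0) XOR 0) AND ((0 AND 1) XOR (0 OR 1))) -> 0
  row 9 [1001]: (((NOT 1 IMPLIES 1) XOR 0) AND ((0 AND 1) XOR (0 OR 1))) -> 1
  row 10 [1010]: (((NOT 0 IMPLIES 0) XOR 0) AND ((1 AND 1) XOR (0 OR 1))) -> 0
  row 11 [1011]: (((NOT 1 IMPLIES 1) XOR 0) AND ((1 AND 1) XOR (0 OR 1))) -> 0
  row 12 [1100]: (((NOT 0 IMPLIES 0) XOR 1) AND ((0 AND 1) XOR (1 OR 1))) -> 1
  row 13 [1101]: (((NOT 1 IMPLIES 1) XOR 1) AND ((0 AND 1) XOR (1 OR 1))) -> 0
  row 14 [1110]: (((NOT 0 IMPLIES 0) XOR 1) AND ((1 AND 1) XOR (1 OR 1))) -> 0
  row 15 [1111]: (((NOT 1 IMPLIES 1) XOR 1) AND ((1 AND 1) XOR (1 OR 1))) -> 0
Full result column, 4 rows per line (P1,P2 fixed per line; P3,P4 runs 00..11 left to right):
  rows 0-3 [P1,P2=00]: 0000  = hex 0
  rows 4-7 [P1,P2=01]: 1010  = hex A
  rows 8-11 [P1,P2=10]: 0100  = hex 4
  rows 12-15 [P1,P2=11]: 1000  = hex 8
Output column (row 0 .. row 15) = 0000101001001000
Output column grouped in 4s = 0000 1010 0100 1000 = 0x0A48
Convert to decimal digit by digit (value = value*16 + digit):
  0 -> 0
  0*16 + 10 (A) = 10
  10*16 + 4 = 164
  164*16 + 8 = 2632
Decimal = 2632

2632


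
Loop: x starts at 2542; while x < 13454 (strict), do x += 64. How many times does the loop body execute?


Step 1: x goes from 2542 toward 13454 by 64; the body runs while x<13454, so iterations = ceil((bound-start)/step)
Step 2: Distance=10912
Step 3: ceil(10912/64)=171

171


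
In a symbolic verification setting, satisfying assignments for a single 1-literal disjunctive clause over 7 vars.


Step 1: Total=2^7=128
Step 2: Unsat when all 1 false: 2^6=64
Step 3: Sat=128-64=64

64


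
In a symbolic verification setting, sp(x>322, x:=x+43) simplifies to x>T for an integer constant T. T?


Formula: sp(P, x:=E) = exists old_x. (x = E[old_x/x]) AND P[old_x/x] (old_x is the value of x before the assignment; eliminate old_x by solving x = E[old_x/x] for old_x)
Step 1: Precondition P: x>322, i.e. old_x > 322
Step 2: Assignment gives x = old_x + 43, so old_x = x - 43
Step 3: Substitute into P: x - 43 > 322
Step 4: Simplify: x > 322+43 = 365

365


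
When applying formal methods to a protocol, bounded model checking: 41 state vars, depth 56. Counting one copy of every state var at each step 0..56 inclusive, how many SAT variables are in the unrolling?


BMC unrolls to depth k, creating one copy of each state var for steps 0..k.
Step count = 56 + 1 = 57 (steps 0 through 56)
Vars per step = 41
Total = 41 * 57 = 2337

2337


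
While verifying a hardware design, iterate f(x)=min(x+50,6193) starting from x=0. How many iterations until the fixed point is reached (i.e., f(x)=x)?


Step 1: x=0, cap=6193, increment=50
Step 2: x grows by 50 each step until capped at 6193; fixed point is x=6193
Step 3: iterations = ceil(6193/50) = 124

124


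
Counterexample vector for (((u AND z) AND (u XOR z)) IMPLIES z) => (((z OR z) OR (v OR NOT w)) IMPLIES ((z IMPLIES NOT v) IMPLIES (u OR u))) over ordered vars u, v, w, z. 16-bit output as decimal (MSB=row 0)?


F1 = (((u AND z) AND (u XOR z)) IMPLIES z)
F2 = (((z OR z) OR (v OR NOT w)) IMPLIES ((z IMPLIES NOT v) IMPLIES (u OR u)))
Counterexample to F1=>F2 is where F1=1 and F2=0.
Evaluate each row (bits = u,v,w,z, MSB first):
  row 0 [0000]: F1=1 F2=0 -> F1&~F2 -> 1
  row 1 [0001]: F1=1 F2=0 -> F1&~F2 -> 1
  row 2 [0010]: F1=1 F2=1 -> F1&~F2 -> 0
  row 3 [0011]: F1=1 F2=0 -> F1&~F2 -> 1
  row 4 [0100]: F1=1 F2=0 -> F1&~F2 -> 1
  row 5 [0101]: F1=1 F2=1 -> F1&~F2 -> 0
  row 6 [0110]: F1=1 F2=0 -> F1&~F2 -> 1
  row 7 [0111]: F1=1 F2=1 -> F1&~F2 -> 0
  row 8 [1000]: F1=1 F2=1 -> F1&~F2 -> 0
  row 9 [1001]: F1=1 F2=1 -> F1&~F2 -> 0
  row 10 [1010]: F1=1 F2=1 -> F1&~F2 -> 0
  row 11 [1011]: F1=1 F2=1 -> F1&~F2 -> 0
  row 12 [1100]: F1=1 F2=1 -> F1&~F2 -> 0
  row 13 [1101]: F1=1 F2=1 -> F1&~F2 -> 0
  row 14 [1110]: F1=1 F2=1 -> F1&~F2 -> 0
  row 15 [1111]: F1=1 F2=1 -> F1&~F2 -> 0
Full result column, 4 rows per line (u,v fixed per line; w,z runs 00..11 left to right):
  rows 0-3 [u,v=00]: 1101  = hex D
  rows 4-7 [u,v=01]: 1010  = hex A
  rows 8-11 [u,v=10]: 0000  = hex 0
  rows 12-15 [u,v=11]: 0000  = hex 0
Counterexample vector (row 0 .. row 15) = 1101101000000000
Output column grouped in 4s = 1101 1010 0000 0000 = 0xDA00
Convert to decimal digit by digit (value = value*16 + digit):
  D -> 13
  13*16 + 10 (A) = 218
  218*16 + 0 = 3488
  3488*16 + 0 = 55808
Decimal = 55808

55808


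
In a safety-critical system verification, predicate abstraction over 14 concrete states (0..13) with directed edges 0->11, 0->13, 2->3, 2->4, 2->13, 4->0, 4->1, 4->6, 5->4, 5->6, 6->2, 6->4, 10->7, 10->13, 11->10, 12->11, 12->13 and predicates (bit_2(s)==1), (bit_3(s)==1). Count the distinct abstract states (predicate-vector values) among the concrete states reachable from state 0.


BFS from 0:
Concrete reachable: {0, 7, 10, 11, 13}
Abstract via predicates (bit_2(s)==1), (bit_3(s)==1):
  (0,0) <- {0}
  (0,1) <- {10, 11}
  (1,0) <- {7}
  (1,1) <- {13}
Distinct abstract states = 4

4


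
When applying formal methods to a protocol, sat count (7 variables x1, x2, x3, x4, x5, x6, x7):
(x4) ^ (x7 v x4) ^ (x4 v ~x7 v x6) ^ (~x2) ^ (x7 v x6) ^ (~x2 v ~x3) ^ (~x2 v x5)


CNF with 7 clauses over 7 vars (128 assignments).
An assignment satisfies CNF iff every clause has >=1 true literal.
Check each row (bits = x1,x2,x3,x4,x5,x6,x7; clause T/F shown):
  row 0 [0000000]: clauses=FFTTFTT -> 0
  row 1 [0000001]: clauses=FTFTTTT -> 0
  row 2 [0000010]: clauses=FFTTTTT -> 0
  row 3 [0000011]: clauses=FTTTTTT -> 0
  row 4 [0000100]: clauses=FFTTFTT -> 0
  (every remaining row is evaluated the same way; all 128 results are listed next)
Full result column, 8 rows per line (x1,x2,x3,x4 fixed per line; x5,x6,x7 runs 000..111 left to right):
  rows 0-7 [x1,x2,x3,x4=0000]: 00000000  (ones: 0)
  rows 8-15 [x1,x2,x3,x4=0001]: 01110111  (ones: 6)
  rows 16-23 [x1,x2,x3,x4=0010]: 00000000  (ones: 0)
  rows 24-31 [x1,x2,x3,x4=0011]: 01110111  (ones: 6)
  rows 32-39 [x1,x2,x3,x4=0100]: 00000000  (ones: 0)
  rows 40-47 [x1,x2,x3,x4=0101]: 00000000  (ones: 0)
  rows 48-55 [x1,x2,x3,x4=0110]: 00000000  (ones: 0)
  rows 56-63 [x1,x2,x3,x4=0111]: 00000000  (ones: 0)
  rows 64-71 [x1,x2,x3,x4=1000]: 00000000  (ones: 0)
  rows 72-79 [x1,x2,x3,x4=1001]: 01110111  (ones: 6)
  rows 80-87 [x1,x2,x3,x4=1010]: 00000000  (ones: 0)
  rows 88-95 [x1,x2,x3,x4=1011]: 01110111  (ones: 6)
  rows 96-103 [x1,x2,x3,x4=1100]: 00000000  (ones: 0)
  rows 104-111 [x1,x2,x3,x4=1101]: 00000000  (ones: 0)
  rows 112-119 [x1,x2,x3,x4=1110]: 00000000  (ones: 0)
  rows 120-127 [x1,x2,x3,x4=1111]: 00000000  (ones: 0)
Satisfying assignments = 0+6+0+6+0+0+0+0+0+6+0+6+0+0+0+0 = 24

24


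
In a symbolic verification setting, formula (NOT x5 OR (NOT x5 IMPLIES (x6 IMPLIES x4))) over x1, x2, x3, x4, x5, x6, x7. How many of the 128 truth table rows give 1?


Formula: (NOT x5 OR (NOT x5 IMPLIES (x6 IMPLIES x4))) over 7 vars (128 rows)
Evaluate each row (x1, x2, x3, x4, x5, x6, x7 as bits, MSB first):
  row 0 [0000000]: (NOT 0 OR (NOT 0 IMPLIES (0 IMPLIES 0))) -> 1
  row 1 [0000001]: (NOT 0 OR (NOT 0 IMPLIES (0 IMPLIES 0))) -> 1
  row 2 [0000010]: (NOT 0 OR (NOT 0 IMPLIES (1 IMPLIES 0))) -> 1
  row 3 [0000011]: (NOT 0 OR (NOT 0 IMPLIES (1 IMPLIES 0))) -> 1
  row 4 [0000100]: (NOT 1 OR (NOT 1 IMPLIES (0 IMPLIES 0))) -> 1
  (every remaining row is evaluated the same way; all 128 results are listed next)
Full result column, 8 rows per line (x1,x2,x3,x4 fixed per line; x5,x6,x7 runs 000..111 left to right):
  rows 0-7 [x1,x2,x3,x4=0000]: 11111111  (ones: 8)
  rows 8-15 [x1,x2,x3,x4=0001]: 11111111  (ones: 8)
  rows 16-23 [x1,x2,x3,x4=0010]: 11111111  (ones: 8)
  rows 24-31 [x1,x2,x3,x4=0011]: 11111111  (ones: 8)
  rows 32-39 [x1,x2,x3,x4=0100]: 11111111  (ones: 8)
  rows 40-47 [x1,x2,x3,x4=0101]: 11111111  (ones: 8)
  rows 48-55 [x1,x2,x3,x4=0110]: 11111111  (ones: 8)
  rows 56-63 [x1,x2,x3,x4=0111]: 11111111  (ones: 8)
  rows 64-71 [x1,x2,x3,x4=1000]: 11111111  (ones: 8)
  rows 72-79 [x1,x2,x3,x4=1001]: 11111111  (ones: 8)
  rows 80-87 [x1,x2,x3,x4=1010]: 11111111  (ones: 8)
  rows 88-95 [x1,x2,x3,x4=1011]: 11111111  (ones: 8)
  rows 96-103 [x1,x2,x3,x4=1100]: 11111111  (ones: 8)
  rows 104-111 [x1,x2,x3,x4=1101]: 11111111  (ones: 8)
  rows 112-119 [x1,x2,x3,x4=1110]: 11111111  (ones: 8)
  rows 120-127 [x1,x2,x3,x4=1111]: 11111111  (ones: 8)
Count of 1-rows = 8+8+8+8+8+8+8+8+8+8+8+8+8+8+8+8 = 128

128


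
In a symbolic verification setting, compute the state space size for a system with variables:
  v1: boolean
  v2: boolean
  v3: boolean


State space = product of domain sizes of all variables.
Domain sizes:
  v1 (boolean): 2
  v2 (boolean): 2
  v3 (boolean): 2
Product = 2 * 2 * 2 = 8

8


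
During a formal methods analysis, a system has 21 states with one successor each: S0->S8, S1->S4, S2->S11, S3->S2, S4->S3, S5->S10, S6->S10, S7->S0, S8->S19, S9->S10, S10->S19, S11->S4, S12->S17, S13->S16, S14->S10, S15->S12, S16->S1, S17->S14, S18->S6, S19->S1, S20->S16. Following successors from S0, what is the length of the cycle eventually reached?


Trace from S0 until a state repeats:
  S0 -> S8 -> S19 -> S1 -> S4 -> S3 -> S2 -> S11 -> S4
S4 first seen at step 4, revisited at step 8.
Cycle length = 8 - 4 = 4

4


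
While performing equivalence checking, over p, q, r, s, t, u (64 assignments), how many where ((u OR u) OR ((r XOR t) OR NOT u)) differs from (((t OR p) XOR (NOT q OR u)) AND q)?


F1 = ((u OR u) OR ((r XOR t) OR NOT u))
F2 = (((t OR p) XOR (NOT q OR u)) AND q)
Evaluate both on each of 64 rows (bits = p,q,r,s,t,u):
  row 0 [000000]: F1=1 F2=0 (differ) -> 1
  row 1 [000001]: F1=1 F2=0 (differ) -> 1
  row 2 [000010]: F1=1 F2=0 (differ) -> 1
  row 3 [000011]: F1=1 F2=0 (differ) -> 1
  row 4 [000100]: F1=1 F2=0 (differ) -> 1
  (every remaining row is evaluated the same way; all 64 results are listed next)
Full result column, 8 rows per line (p,q,r fixed per line; s,t,u runs 000..111 left to right):
  rows 0-7 [p,q,r=000]: 11111111  (ones: 8)
  rows 8-15 [p,q,r=001]: 11111111  (ones: 8)
  rows 16-23 [p,q,r=010]: 10011001  (ones: 4)
  rows 24-31 [p,q,r=011]: 10011001  (ones: 4)
  rows 32-39 [p,q,r=100]: 11111111  (ones: 8)
  rows 40-47 [p,q,r=101]: 11111111  (ones: 8)
  rows 48-55 [p,q,r=110]: 01010101  (ones: 4)
  rows 56-63 [p,q,r=111]: 01010101  (ones: 4)
Disagreements = 8+8+4+4+8+8+4+4 = 48

48


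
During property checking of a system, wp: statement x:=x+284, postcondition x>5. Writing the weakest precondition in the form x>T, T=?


Formula: wp(x:=E, P) = P[E/x] (substitute E for x in postcondition)
Step 1: Postcondition: x>5
Step 2: Substitute x+284 for x: x+284>5
Step 3: Solve for x: x > 5-284 = -279

-279


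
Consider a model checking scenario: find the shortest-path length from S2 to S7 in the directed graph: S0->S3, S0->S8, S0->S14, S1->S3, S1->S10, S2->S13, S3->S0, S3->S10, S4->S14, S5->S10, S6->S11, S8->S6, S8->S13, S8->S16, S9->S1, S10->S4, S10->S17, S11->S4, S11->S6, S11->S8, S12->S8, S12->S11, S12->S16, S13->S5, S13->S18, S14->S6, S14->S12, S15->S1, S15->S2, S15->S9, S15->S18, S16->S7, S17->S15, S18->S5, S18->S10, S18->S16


BFS layer-by-layer from S2:
  dist 0: {S2}
  dist 1: {S13}
  dist 2: {S5, S18}
  dist 3: {S10, S16}
  dist 4: {S4, S7, S17}
  -> S7 reached at distance 4
Shortest path length = 4

4


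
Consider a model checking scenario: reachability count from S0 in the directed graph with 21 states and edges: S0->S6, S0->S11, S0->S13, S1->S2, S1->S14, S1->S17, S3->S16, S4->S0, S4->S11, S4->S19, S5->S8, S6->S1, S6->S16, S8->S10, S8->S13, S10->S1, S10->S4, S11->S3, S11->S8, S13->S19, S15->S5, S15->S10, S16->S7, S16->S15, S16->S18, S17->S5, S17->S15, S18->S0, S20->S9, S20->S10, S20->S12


BFS from S0:
  layer 0: {S0}
  layer 1: {S6, S11, S13}
  layer 2: {S1, S3, S8, S16, S19}
  layer 3: {S2, S7, S10, S14, S15, S17, S18}
  layer 4: {S4, S5}
Reachable set: {S0, S1, S2, S3, S4, S5, S6, S7, S8, S10, S11, S13, S14, S15, S16, S17, S18, S19}
Count = 18

18


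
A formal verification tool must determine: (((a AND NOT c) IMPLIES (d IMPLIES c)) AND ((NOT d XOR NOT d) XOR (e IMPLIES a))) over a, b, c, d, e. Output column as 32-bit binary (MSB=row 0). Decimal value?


Formula: (((a AND NOT c) IMPLIES (d IMPLIES c)) AND ((NOT d XOR NOT d) XOR (e IMPLIES a))) over a, b, c, d, e (32 rows)
Evaluate each row (bits = a,b,c,d,e, MSB first):
  row 0 [00000]: (((0 AND NOT 0) IMPLIES (0 IMPLIES 0)) AND ((NOT 0 XOR NOT 0) XOR (0 IMPLIES 0))) -> 1
  row 1 [00001]: (((0 AND NOT 0) IMPLIES (0 IMPLIES 0)) AND ((NOT 0 XOR NOT 0) XOR (1 IMPLIES 0))) -> 0
  row 2 [00010]: (((0 AND NOT 0) IMPLIES (1 IMPLIES 0)) AND ((NOT 1 XOR NOT 1) XOR (0 IMPLIES 0))) -> 1
  row 3 [00011]: (((0 AND NOT 0) IMPLIES (1 IMPLIES 0)) AND ((NOT 1 XOR NOT 1) XOR (1 IMPLIES 0))) -> 0
  row 4 [00100]: (((0 AND NOT 1) IMPLIES (0 IMPLIES 1)) AND ((NOT 0 XOR NOT 0) XOR (0 IMPLIES 0))) -> 1
  row 5 [00101]: (((0 AND NOT 1) IMPLIES (0 IMPLIES 1)) AND ((NOT 0 XOR NOT 0) XOR (1 IMPLIES 0))) -> 0
  row 6 [00110]: (((0 AND NOT 1) IMPLIES (1 IMPLIES 1)) AND ((NOT 1 XOR NOT 1) XOR (0 IMPLIES 0))) -> 1
  row 7 [00111]: (((0 AND NOT 1) IMPLIES (1 IMPLIES 1)) AND ((NOT 1 XOR NOT 1) XOR (1 IMPLIES 0))) -> 0
  row 8 [01000]: (((0 AND NOT 0) IMPLIES (0 IMPLIES 0)) AND ((NOT 0 XOR NOT 0) XOR (0 IMPLIES 0))) -> 1
  row 9 [01001]: (((0 AND NOT 0) IMPLIES (0 IMPLIES 0)) AND ((NOT 0 XOR NOT 0) XOR (1 IMPLIES 0))) -> 0
  row 10 [01010]: (((0 AND NOT 0) IMPLIES (1 IMPLIES 0)) AND ((NOT 1 XOR NOT 1) XOR (0 IMPLIES 0))) -> 1
  row 11 [01011]: (((0 AND NOT 0) IMPLIES (1 IMPLIES 0)) AND ((NOT 1 XOR NOT 1) XOR (1 IMPLIES 0))) -> 0
  row 12 [01100]: (((0 AND NOT 1) IMPLIES (0 IMPLIES 1)) AND ((NOT 0 XOR NOT 0) XOR (0 IMPLIES 0))) -> 1
  row 13 [01101]: (((0 AND NOT 1) IMPLIES (0 IMPLIES 1)) AND ((NOT 0 XOR NOT 0) XOR (1 IMPLIES 0))) -> 0
  row 14 [01110]: (((0 AND NOT 1) IMPLIES (1 IMPLIES 1)) AND ((NOT 1 XOR NOT 1) XOR (0 IMPLIES 0))) -> 1
  row 15 [01111]: (((0 AND NOT 1) IMPLIES (1 IMPLIES 1)) AND ((NOT 1 XOR NOT 1) XOR (1 IMPLIES 0))) -> 0
  row 16 [10000]: (((1 AND NOT 0) IMPLIES (0 IMPLIES 0)) AND ((NOT 0 XOR NOT 0) XOR (0 IMPLIES 1))) -> 1
  row 17 [10001]: (((1 AND NOT 0) IMPLIES (0 IMPLIES 0)) AND ((NOT 0 XOR NOT 0) XOR (1 IMPLIES 1))) -> 1
  row 18 [10010]: (((1 AND NOT 0) IMPLIES (1 IMPLIES 0)) AND ((NOT 1 XOR NOT 1) XOR (0 IMPLIES 1))) -> 0
  row 19 [10011]: (((1 AND NOT 0) IMPLIES (1 IMPLIES 0)) AND ((NOT 1 XOR NOT 1) XOR (1 IMPLIES 1))) -> 0
  row 20 [10100]: (((1 AND NOT 1) IMPLIES (0 IMPLIES 1)) AND ((NOT 0 XOR NOT 0) XOR (0 IMPLIES 1))) -> 1
  row 21 [10101]: (((1 AND NOT 1) IMPLIES (0 IMPLIES 1)) AND ((NOT 0 XOR NOT 0) XOR (1 IMPLIES 1))) -> 1
  row 22 [10110]: (((1 AND NOT 1) IMPLIES (1 IMPLIES 1)) AND ((NOT 1 XOR NOT 1) XOR (0 IMPLIES 1))) -> 1
  row 23 [10111]: (((1 AND NOT 1) IMPLIES (1 IMPLIES 1)) AND ((NOT 1 XOR NOT 1) XOR (1 IMPLIES 1))) -> 1
  row 24 [11000]: (((1 AND NOT 0) IMPLIES (0 IMPLIES 0)) AND ((NOT 0 XOR NOT 0) XOR (0 IMPLIES 1))) -> 1
  row 25 [11001]: (((1 AND NOT 0) IMPLIES (0 IMPLIES 0)) AND ((NOT 0 XOR NOT 0) XOR (1 IMPLIES 1))) -> 1
  row 26 [11010]: (((1 AND NOT 0) IMPLIES (1 IMPLIES 0)) AND ((NOT 1 XOR NOT 1) XOR (0 IMPLIES 1))) -> 0
  row 27 [11011]: (((1 AND NOT 0) IMPLIES (1 IMPLIES 0)) AND ((NOT 1 XOR NOT 1) XOR (1 IMPLIES 1))) -> 0
  row 28 [11100]: (((1 AND NOT 1) IMPLIES (0 IMPLIES 1)) AND ((NOT 0 XOR NOT 0) XOR (0 IMPLIES 1))) -> 1
  row 29 [11101]: (((1 AND NOT 1) IMPLIES (0 IMPLIES 1)) AND ((NOT 0 XOR NOT 0) XOR (1 IMPLIES 1))) -> 1
  row 30 [11110]: (((1 AND NOT 1) IMPLIES (1 IMPLIES 1)) AND ((NOT 1 XOR NOT 1) XOR (0 IMPLIES 1))) -> 1
  row 31 [11111]: (((1 AND NOT 1) IMPLIES (1 IMPLIES 1)) AND ((NOT 1 XOR NOT 1) XOR (1 IMPLIES 1))) -> 1
Full result column, 4 rows per line (a,b,c fixed per line; d,e runs 00..11 left to right):
  rows 0-3 [a,b,c=000]: 1010  = hex A
  rows 4-7 [a,b,c=001]: 1010  = hex A
  rows 8-11 [a,b,c=010]: 1010  = hex A
  rows 12-15 [a,b,c=011]: 1010  = hex A
  rows 16-19 [a,b,c=100]: 1100  = hex C
  rows 20-23 [a,b,c=101]: 1111  = hex F
  rows 24-27 [a,b,c=110]: 1100  = hex C
  rows 28-31 [a,b,c=111]: 1111  = hex F
Output column (row 0 .. row 31) = 10101010101010101100111111001111
Output column grouped in 4s = 1010 1010 1010 1010 1100 1111 1100 1111 = 0xAAAACFCF
Convert to decimal digit by digit (value = value*16 + digit):
  A -> 10
  10*16 + 10 (A) = 170
  170*16 + 10 (A) = 2730
  2730*16 + 10 (A) = 43690
  43690*16 + 12 (C) = 699052
  699052*16 + 15 (F) = 11184847
  11184847*16 + 12 (C) = 178957564
  178957564*16 + 15 (F) = 2863321039
Decimal = 2863321039

2863321039
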